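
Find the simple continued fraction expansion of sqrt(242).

Write x_i = (sqrt(242) + m_i)/d_i with (m_0, d_0) = (0, 1). a_0 = floor(sqrt(242)) = 15, since 15^2 = 225 <= 242 < 256 = 16^2.
Iterate m_{i+1} = d_i*a_i - m_i, d_{i+1} = (242 - m_{i+1}^2)/d_i, a_{i+1} = floor((a_0 + m_{i+1})/d_{i+1}):
  m_1 = 1*15 - 0 = 15, d_1 = (242 - 15^2)/1 = 17/1 = 17, a_1 = floor((15 + 15)/17) = 1.
  m_2 = 17*1 - 15 = 2, d_2 = (242 - 2^2)/17 = 238/17 = 14, a_2 = floor((15 + 2)/14) = 1.
  m_3 = 14*1 - 2 = 12, d_3 = (242 - 12^2)/14 = 98/14 = 7, a_3 = floor((15 + 12)/7) = 3.
  m_4 = 7*3 - 12 = 9, d_4 = (242 - 9^2)/7 = 161/7 = 23, a_4 = floor((15 + 9)/23) = 1.
  m_5 = 23*1 - 9 = 14, d_5 = (242 - 14^2)/23 = 46/23 = 2, a_5 = floor((15 + 14)/2) = 14.
  m_6 = 2*14 - 14 = 14, d_6 = (242 - 14^2)/2 = 46/2 = 23, a_6 = floor((15 + 14)/23) = 1.
  m_7 = 23*1 - 14 = 9, d_7 = (242 - 9^2)/23 = 161/23 = 7, a_7 = floor((15 + 9)/7) = 3.
  m_8 = 7*3 - 9 = 12, d_8 = (242 - 12^2)/7 = 98/7 = 14, a_8 = floor((15 + 12)/14) = 1.
  m_9 = 14*1 - 12 = 2, d_9 = (242 - 2^2)/14 = 238/14 = 17, a_9 = floor((15 + 2)/17) = 1.
  m_10 = 17*1 - 2 = 15, d_10 = (242 - 15^2)/17 = 17/17 = 1, a_10 = floor((15 + 15)/1) = 30.
  m_11 = 1*30 - 15 = 15, d_11 = (242 - 15^2)/1 = 17/1 = 17: (m_11, d_11) = (m_1, d_1) = (15, 17), so from here the quotients repeat a_1, ..., a_10; the period length is 10.
Hence the expansion of sqrt(242) is a_0 = 15 followed by the repeating block 1, 1, 3, 1, 14, 1, 3, 1, 1, 30 (period 10).

[15; (1, 1, 3, 1, 14, 1, 3, 1, 1, 30)]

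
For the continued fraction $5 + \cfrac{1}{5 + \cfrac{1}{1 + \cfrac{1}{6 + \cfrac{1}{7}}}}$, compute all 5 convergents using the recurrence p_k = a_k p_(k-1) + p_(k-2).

5/1, 26/5, 31/6, 212/41, 1515/293

Using the convergent recurrence p_i = a_i*p_{i-1} + p_{i-2}, q_i = a_i*q_{i-1} + q_{i-2} with p_{-2}=0, p_{-1}=1, q_{-2}=1, q_{-1}=0:
  i=0: a_0=5, p_0 = 5*1 + 0 = 5, q_0 = 5*0 + 1 = 1.
  i=1: a_1=5, p_1 = 5*5 + 1 = 26, q_1 = 5*1 + 0 = 5.
  i=2: a_2=1, p_2 = 1*26 + 5 = 31, q_2 = 1*5 + 1 = 6.
  i=3: a_3=6, p_3 = 6*31 + 26 = 212, q_3 = 6*6 + 5 = 41.
  i=4: a_4=7, p_4 = 7*212 + 31 = 1515, q_4 = 7*41 + 6 = 293.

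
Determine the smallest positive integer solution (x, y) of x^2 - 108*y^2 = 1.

First expand sqrt(108) as a continued fraction. With x_i = (sqrt(108) + m_i)/d_i and (m_0, d_0) = (0, 1): a_0 = floor(sqrt(108)) = 10, since 10^2 = 100 <= 108 < 121 = 11^2.
Iterate m_{i+1} = d_i*a_i - m_i, d_{i+1} = (108 - m_{i+1}^2)/d_i, a_{i+1} = floor((a_0 + m_{i+1})/d_{i+1}):
  m_1 = 1*10 - 0 = 10, d_1 = (108 - 10^2)/1 = 8/1 = 8, a_1 = floor((10 + 10)/8) = 2.
  m_2 = 8*2 - 10 = 6, d_2 = (108 - 6^2)/8 = 72/8 = 9, a_2 = floor((10 + 6)/9) = 1.
  m_3 = 9*1 - 6 = 3, d_3 = (108 - 3^2)/9 = 99/9 = 11, a_3 = floor((10 + 3)/11) = 1.
  m_4 = 11*1 - 3 = 8, d_4 = (108 - 8^2)/11 = 44/11 = 4, a_4 = floor((10 + 8)/4) = 4.
  m_5 = 4*4 - 8 = 8, d_5 = (108 - 8^2)/4 = 44/4 = 11, a_5 = floor((10 + 8)/11) = 1.
  m_6 = 11*1 - 8 = 3, d_6 = (108 - 3^2)/11 = 99/11 = 9, a_6 = floor((10 + 3)/9) = 1.
  m_7 = 9*1 - 3 = 6, d_7 = (108 - 6^2)/9 = 72/9 = 8, a_7 = floor((10 + 6)/8) = 2.
  m_8 = 8*2 - 6 = 10, d_8 = (108 - 10^2)/8 = 8/8 = 1, a_8 = floor((10 + 10)/1) = 20.
  m_9 = 1*20 - 10 = 10, d_9 = (108 - 10^2)/1 = 8/1 = 8: (m_9, d_9) = (m_1, d_1) = (10, 8), so from here the quotients repeat a_1, ..., a_8; the period length is 8.
So sqrt(108) = [10; (2, 1, 1, 4, 1, 1, 2, 20)] with period length k = 8.
k is even, so the fundamental solution of x^2 - 108y^2 = 1 is (p_{k-1}, q_{k-1}) = (p_7, q_7); compute convergents through index 7.
Convergents (p_i = a_i*p_{i-1} + p_{i-2}, q_i = a_i*q_{i-1} + q_{i-2} with p_{-2}=0, p_{-1}=1, q_{-2}=1, q_{-1}=0):
  i=0: a_0=10, p_0 = 10*1 + 0 = 10, q_0 = 10*0 + 1 = 1.
  i=1: a_1=2, p_1 = 2*10 + 1 = 21, q_1 = 2*1 + 0 = 2.
  i=2: a_2=1, p_2 = 1*21 + 10 = 31, q_2 = 1*2 + 1 = 3.
  i=3: a_3=1, p_3 = 1*31 + 21 = 52, q_3 = 1*3 + 2 = 5.
  i=4: a_4=4, p_4 = 4*52 + 31 = 239, q_4 = 4*5 + 3 = 23.
  i=5: a_5=1, p_5 = 1*239 + 52 = 291, q_5 = 1*23 + 5 = 28.
  i=6: a_6=1, p_6 = 1*291 + 239 = 530, q_6 = 1*28 + 23 = 51.
  i=7: a_7=2, p_7 = 2*530 + 291 = 1351, q_7 = 2*51 + 28 = 130.
Check: 1351^2 - 108*130^2 = 1825201 - 1825200 = 1, so (x, y) = (1351, 130) solves the equation, and by the theorem it is the least positive solution.

(x, y) = (1351, 130)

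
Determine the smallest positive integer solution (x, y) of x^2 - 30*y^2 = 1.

(x, y) = (11, 2)

First expand sqrt(30) as a continued fraction. With x_i = (sqrt(30) + m_i)/d_i and (m_0, d_0) = (0, 1): a_0 = floor(sqrt(30)) = 5, since 5^2 = 25 <= 30 < 36 = 6^2.
Iterate m_{i+1} = d_i*a_i - m_i, d_{i+1} = (30 - m_{i+1}^2)/d_i, a_{i+1} = floor((a_0 + m_{i+1})/d_{i+1}):
  m_1 = 1*5 - 0 = 5, d_1 = (30 - 5^2)/1 = 5/1 = 5, a_1 = floor((5 + 5)/5) = 2.
  m_2 = 5*2 - 5 = 5, d_2 = (30 - 5^2)/5 = 5/5 = 1, a_2 = floor((5 + 5)/1) = 10.
  m_3 = 1*10 - 5 = 5, d_3 = (30 - 5^2)/1 = 5/1 = 5: (m_3, d_3) = (m_1, d_1) = (5, 5), so from here the quotients repeat a_1, a_2; the period length is 2.
So sqrt(30) = [5; (2, 10)] with period length k = 2.
k is even, so the fundamental solution of x^2 - 30y^2 = 1 is (p_{k-1}, q_{k-1}) = (p_1, q_1); compute convergents through index 1.
Convergents (p_i = a_i*p_{i-1} + p_{i-2}, q_i = a_i*q_{i-1} + q_{i-2} with p_{-2}=0, p_{-1}=1, q_{-2}=1, q_{-1}=0):
  i=0: a_0=5, p_0 = 5*1 + 0 = 5, q_0 = 5*0 + 1 = 1.
  i=1: a_1=2, p_1 = 2*5 + 1 = 11, q_1 = 2*1 + 0 = 2.
Check: 11^2 - 30*2^2 = 121 - 120 = 1, so (x, y) = (11, 2) solves the equation, and by the theorem it is the least positive solution.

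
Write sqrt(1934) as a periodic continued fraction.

Write x_i = (sqrt(1934) + m_i)/d_i with (m_0, d_0) = (0, 1). a_0 = floor(sqrt(1934)) = 43, since 43^2 = 1849 <= 1934 < 1936 = 44^2.
Iterate m_{i+1} = d_i*a_i - m_i, d_{i+1} = (1934 - m_{i+1}^2)/d_i, a_{i+1} = floor((a_0 + m_{i+1})/d_{i+1}):
  m_1 = 1*43 - 0 = 43, d_1 = (1934 - 43^2)/1 = 85/1 = 85, a_1 = floor((43 + 43)/85) = 1.
  m_2 = 85*1 - 43 = 42, d_2 = (1934 - 42^2)/85 = 170/85 = 2, a_2 = floor((43 + 42)/2) = 42.
  m_3 = 2*42 - 42 = 42, d_3 = (1934 - 42^2)/2 = 170/2 = 85, a_3 = floor((43 + 42)/85) = 1.
  m_4 = 85*1 - 42 = 43, d_4 = (1934 - 43^2)/85 = 85/85 = 1, a_4 = floor((43 + 43)/1) = 86.
  m_5 = 1*86 - 43 = 43, d_5 = (1934 - 43^2)/1 = 85/1 = 85: (m_5, d_5) = (m_1, d_1) = (43, 85), so from here the quotients repeat a_1, ..., a_4; the period length is 4.
Hence the expansion of sqrt(1934) is a_0 = 43 followed by the repeating block 1, 42, 1, 86 (period 4).

[43; (1, 42, 1, 86)]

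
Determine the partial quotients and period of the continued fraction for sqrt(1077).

Write x_i = (sqrt(1077) + m_i)/d_i with (m_0, d_0) = (0, 1). a_0 = floor(sqrt(1077)) = 32, since 32^2 = 1024 <= 1077 < 1089 = 33^2.
Iterate m_{i+1} = d_i*a_i - m_i, d_{i+1} = (1077 - m_{i+1}^2)/d_i, a_{i+1} = floor((a_0 + m_{i+1})/d_{i+1}):
  m_1 = 1*32 - 0 = 32, d_1 = (1077 - 32^2)/1 = 53/1 = 53, a_1 = floor((32 + 32)/53) = 1.
  m_2 = 53*1 - 32 = 21, d_2 = (1077 - 21^2)/53 = 636/53 = 12, a_2 = floor((32 + 21)/12) = 4.
  m_3 = 12*4 - 21 = 27, d_3 = (1077 - 27^2)/12 = 348/12 = 29, a_3 = floor((32 + 27)/29) = 2.
  m_4 = 29*2 - 27 = 31, d_4 = (1077 - 31^2)/29 = 116/29 = 4, a_4 = floor((32 + 31)/4) = 15.
  m_5 = 4*15 - 31 = 29, d_5 = (1077 - 29^2)/4 = 236/4 = 59, a_5 = floor((32 + 29)/59) = 1.
  m_6 = 59*1 - 29 = 30, d_6 = (1077 - 30^2)/59 = 177/59 = 3, a_6 = floor((32 + 30)/3) = 20.
  m_7 = 3*20 - 30 = 30, d_7 = (1077 - 30^2)/3 = 177/3 = 59, a_7 = floor((32 + 30)/59) = 1.
  m_8 = 59*1 - 30 = 29, d_8 = (1077 - 29^2)/59 = 236/59 = 4, a_8 = floor((32 + 29)/4) = 15.
  m_9 = 4*15 - 29 = 31, d_9 = (1077 - 31^2)/4 = 116/4 = 29, a_9 = floor((32 + 31)/29) = 2.
  m_10 = 29*2 - 31 = 27, d_10 = (1077 - 27^2)/29 = 348/29 = 12, a_10 = floor((32 + 27)/12) = 4.
  m_11 = 12*4 - 27 = 21, d_11 = (1077 - 21^2)/12 = 636/12 = 53, a_11 = floor((32 + 21)/53) = 1.
  m_12 = 53*1 - 21 = 32, d_12 = (1077 - 32^2)/53 = 53/53 = 1, a_12 = floor((32 + 32)/1) = 64.
  m_13 = 1*64 - 32 = 32, d_13 = (1077 - 32^2)/1 = 53/1 = 53: (m_13, d_13) = (m_1, d_1) = (32, 53), so from here the quotients repeat a_1, ..., a_12; the period length is 12.
Hence the expansion of sqrt(1077) is a_0 = 32 followed by the repeating block 1, 4, 2, 15, 1, 20, 1, 15, 2, 4, 1, 64 (period 12).

[32; (1, 4, 2, 15, 1, 20, 1, 15, 2, 4, 1, 64)]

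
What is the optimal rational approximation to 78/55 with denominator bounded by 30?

17/12

Expand x = 78/55 as a continued fraction with the Euclidean algorithm:
  78 = 1*55 + 23, so a_0 = 1.
  55 = 2*23 + 9, so a_1 = 2.
  23 = 2*9 + 5, so a_2 = 2.
  9 = 1*5 + 4, so a_3 = 1.
  5 = 1*4 + 1, so a_4 = 1.
  4 = 4*1 + 0, so a_5 = 4.
so x = [1; 2, 2, 1, 1, 4].
Convergents (p_i = a_i*p_{i-1} + p_{i-2}, q_i = a_i*q_{i-1} + q_{i-2} with p_{-2}=0, p_{-1}=1, q_{-2}=1, q_{-1}=0), until the denominator exceeds 30:
  i=0: a_0=1, p_0 = 1*1 + 0 = 1, q_0 = 1*0 + 1 = 1.
  i=1: a_1=2, p_1 = 2*1 + 1 = 3, q_1 = 2*1 + 0 = 2.
  i=2: a_2=2, p_2 = 2*3 + 1 = 7, q_2 = 2*2 + 1 = 5.
  i=3: a_3=1, p_3 = 1*7 + 3 = 10, q_3 = 1*5 + 2 = 7.
  i=4: a_4=1, p_4 = 1*10 + 7 = 17, q_4 = 1*7 + 5 = 12.
  i=5: a_5=4, p_5 = 4*17 + 10 = 78, q_5 = 4*12 + 7 = 55.
q_5 = 55 > 30, so the last convergent with denominator <= 30 is p_4/q_4 = 17/12.
The closest fraction with denominator <= 30 is either p_4/q_4 or the intermediate fraction (k*p_4 + p_3)/(k*q_4 + q_3) with the largest k >= 1 whose denominator stays <= 30; these approach x as k grows, and every other convergent or intermediate fraction in range is farther away.
Largest k: floor((30 - q_3)/q_4) = floor((30 - 7)/12) = 1.
That gives (1*17 + 10)/(1*12 + 7) = 27/19.
Compare the errors: |x - 17/12| = |78*12 - 17*55|/(55*12) = 1/660, and |x - 27/19| = |78*19 - 27*55|/(55*19) = 3/1045.
Cross-multiplying, 1*1045 = 1045 < 1980 = 3*660, so 1/660 is smaller: the convergent 17/12 is closer to x than 27/19.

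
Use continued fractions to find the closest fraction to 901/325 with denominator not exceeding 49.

61/22

Expand x = 901/325 as a continued fraction with the Euclidean algorithm:
  901 = 2*325 + 251, so a_0 = 2.
  325 = 1*251 + 74, so a_1 = 1.
  251 = 3*74 + 29, so a_2 = 3.
  74 = 2*29 + 16, so a_3 = 2.
  29 = 1*16 + 13, so a_4 = 1.
  16 = 1*13 + 3, so a_5 = 1.
  13 = 4*3 + 1, so a_6 = 4.
  3 = 3*1 + 0, so a_7 = 3.
so x = [2; 1, 3, 2, 1, 1, 4, 3].
Convergents (p_i = a_i*p_{i-1} + p_{i-2}, q_i = a_i*q_{i-1} + q_{i-2} with p_{-2}=0, p_{-1}=1, q_{-2}=1, q_{-1}=0), until the denominator exceeds 49:
  i=0: a_0=2, p_0 = 2*1 + 0 = 2, q_0 = 2*0 + 1 = 1.
  i=1: a_1=1, p_1 = 1*2 + 1 = 3, q_1 = 1*1 + 0 = 1.
  i=2: a_2=3, p_2 = 3*3 + 2 = 11, q_2 = 3*1 + 1 = 4.
  i=3: a_3=2, p_3 = 2*11 + 3 = 25, q_3 = 2*4 + 1 = 9.
  i=4: a_4=1, p_4 = 1*25 + 11 = 36, q_4 = 1*9 + 4 = 13.
  i=5: a_5=1, p_5 = 1*36 + 25 = 61, q_5 = 1*13 + 9 = 22.
  i=6: a_6=4, p_6 = 4*61 + 36 = 280, q_6 = 4*22 + 13 = 101.
q_6 = 101 > 49, so the last convergent with denominator <= 49 is p_5/q_5 = 61/22.
The closest fraction with denominator <= 49 is either p_5/q_5 or the intermediate fraction (k*p_5 + p_4)/(k*q_5 + q_4) with the largest k >= 1 whose denominator stays <= 49; these approach x as k grows, and every other convergent or intermediate fraction in range is farther away.
Largest k: floor((49 - q_4)/q_5) = floor((49 - 13)/22) = 1.
That gives (1*61 + 36)/(1*22 + 13) = 97/35.
Compare the errors: |x - 61/22| = |901*22 - 61*325|/(325*22) = 3/7150, and |x - 97/35| = |901*35 - 97*325|/(325*35) = 10/11375.
Cross-multiplying, 3*11375 = 34125 < 71500 = 10*7150, so 3/7150 is smaller: the convergent 61/22 is closer to x than 97/35.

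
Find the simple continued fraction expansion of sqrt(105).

Write x_i = (sqrt(105) + m_i)/d_i with (m_0, d_0) = (0, 1). a_0 = floor(sqrt(105)) = 10, since 10^2 = 100 <= 105 < 121 = 11^2.
Iterate m_{i+1} = d_i*a_i - m_i, d_{i+1} = (105 - m_{i+1}^2)/d_i, a_{i+1} = floor((a_0 + m_{i+1})/d_{i+1}):
  m_1 = 1*10 - 0 = 10, d_1 = (105 - 10^2)/1 = 5/1 = 5, a_1 = floor((10 + 10)/5) = 4.
  m_2 = 5*4 - 10 = 10, d_2 = (105 - 10^2)/5 = 5/5 = 1, a_2 = floor((10 + 10)/1) = 20.
  m_3 = 1*20 - 10 = 10, d_3 = (105 - 10^2)/1 = 5/1 = 5: (m_3, d_3) = (m_1, d_1) = (10, 5), so from here the quotients repeat a_1, a_2; the period length is 2.
Hence the expansion of sqrt(105) is a_0 = 10 followed by the repeating block 4, 20 (period 2).

[10; (4, 20)]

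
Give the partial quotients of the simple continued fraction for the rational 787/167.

[4; 1, 2, 2, 11, 2]

Run the Euclidean algorithm on 787 and 167; the successive quotients are the partial quotients a_0, a_1, ... (each step inverts the fractional part left over by the previous one):
  787 = 4*167 + 119, so a_0 = 4.
  167 = 1*119 + 48, so a_1 = 1.
  119 = 2*48 + 23, so a_2 = 2.
  48 = 2*23 + 2, so a_3 = 2.
  23 = 11*2 + 1, so a_4 = 11.
  2 = 2*1 + 0, so a_5 = 2.
The remainder reaches 0 after 6 divisions, so the expansion has 6 partial quotients, read off in order.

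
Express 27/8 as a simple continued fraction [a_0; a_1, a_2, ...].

Run the Euclidean algorithm on 27 and 8; the successive quotients are the partial quotients a_0, a_1, ... (each step inverts the fractional part left over by the previous one):
  27 = 3*8 + 3, so a_0 = 3.
  8 = 2*3 + 2, so a_1 = 2.
  3 = 1*2 + 1, so a_2 = 1.
  2 = 2*1 + 0, so a_3 = 2.
The remainder reaches 0 after 4 divisions, so the expansion has 4 partial quotients, read off in order.

[3; 2, 1, 2]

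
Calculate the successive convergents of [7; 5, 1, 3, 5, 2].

7/1, 36/5, 43/6, 165/23, 868/121, 1901/265

Using the convergent recurrence p_i = a_i*p_{i-1} + p_{i-2}, q_i = a_i*q_{i-1} + q_{i-2} with p_{-2}=0, p_{-1}=1, q_{-2}=1, q_{-1}=0:
  i=0: a_0=7, p_0 = 7*1 + 0 = 7, q_0 = 7*0 + 1 = 1.
  i=1: a_1=5, p_1 = 5*7 + 1 = 36, q_1 = 5*1 + 0 = 5.
  i=2: a_2=1, p_2 = 1*36 + 7 = 43, q_2 = 1*5 + 1 = 6.
  i=3: a_3=3, p_3 = 3*43 + 36 = 165, q_3 = 3*6 + 5 = 23.
  i=4: a_4=5, p_4 = 5*165 + 43 = 868, q_4 = 5*23 + 6 = 121.
  i=5: a_5=2, p_5 = 2*868 + 165 = 1901, q_5 = 2*121 + 23 = 265.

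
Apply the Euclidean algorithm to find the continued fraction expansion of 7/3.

[2; 3]

Run the Euclidean algorithm on 7 and 3; the successive quotients are the partial quotients a_0, a_1, ... (each step inverts the fractional part left over by the previous one):
  7 = 2*3 + 1, so a_0 = 2.
  3 = 3*1 + 0, so a_1 = 3.
The remainder reaches 0 after 2 divisions, so the expansion has 2 partial quotients, read off in order.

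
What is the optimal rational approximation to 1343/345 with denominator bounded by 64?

109/28

Expand x = 1343/345 as a continued fraction with the Euclidean algorithm:
  1343 = 3*345 + 308, so a_0 = 3.
  345 = 1*308 + 37, so a_1 = 1.
  308 = 8*37 + 12, so a_2 = 8.
  37 = 3*12 + 1, so a_3 = 3.
  12 = 12*1 + 0, so a_4 = 12.
so x = [3; 1, 8, 3, 12].
Convergents (p_i = a_i*p_{i-1} + p_{i-2}, q_i = a_i*q_{i-1} + q_{i-2} with p_{-2}=0, p_{-1}=1, q_{-2}=1, q_{-1}=0), until the denominator exceeds 64:
  i=0: a_0=3, p_0 = 3*1 + 0 = 3, q_0 = 3*0 + 1 = 1.
  i=1: a_1=1, p_1 = 1*3 + 1 = 4, q_1 = 1*1 + 0 = 1.
  i=2: a_2=8, p_2 = 8*4 + 3 = 35, q_2 = 8*1 + 1 = 9.
  i=3: a_3=3, p_3 = 3*35 + 4 = 109, q_3 = 3*9 + 1 = 28.
  i=4: a_4=12, p_4 = 12*109 + 35 = 1343, q_4 = 12*28 + 9 = 345.
q_4 = 345 > 64, so the last convergent with denominator <= 64 is p_3/q_3 = 109/28.
The closest fraction with denominator <= 64 is either p_3/q_3 or the intermediate fraction (k*p_3 + p_2)/(k*q_3 + q_2) with the largest k >= 1 whose denominator stays <= 64; these approach x as k grows, and every other convergent or intermediate fraction in range is farther away.
Largest k: floor((64 - q_2)/q_3) = floor((64 - 9)/28) = 1.
That gives (1*109 + 35)/(1*28 + 9) = 144/37.
Compare the errors: |x - 109/28| = |1343*28 - 109*345|/(345*28) = 1/9660, and |x - 144/37| = |1343*37 - 144*345|/(345*37) = 11/12765.
Cross-multiplying, 1*12765 = 12765 < 106260 = 11*9660, so 1/9660 is smaller: the convergent 109/28 is closer to x than 144/37.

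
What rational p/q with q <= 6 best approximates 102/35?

Expand x = 102/35 as a continued fraction with the Euclidean algorithm:
  102 = 2*35 + 32, so a_0 = 2.
  35 = 1*32 + 3, so a_1 = 1.
  32 = 10*3 + 2, so a_2 = 10.
  3 = 1*2 + 1, so a_3 = 1.
  2 = 2*1 + 0, so a_4 = 2.
so x = [2; 1, 10, 1, 2].
Convergents (p_i = a_i*p_{i-1} + p_{i-2}, q_i = a_i*q_{i-1} + q_{i-2} with p_{-2}=0, p_{-1}=1, q_{-2}=1, q_{-1}=0), until the denominator exceeds 6:
  i=0: a_0=2, p_0 = 2*1 + 0 = 2, q_0 = 2*0 + 1 = 1.
  i=1: a_1=1, p_1 = 1*2 + 1 = 3, q_1 = 1*1 + 0 = 1.
  i=2: a_2=10, p_2 = 10*3 + 2 = 32, q_2 = 10*1 + 1 = 11.
q_2 = 11 > 6, so the last convergent with denominator <= 6 is p_1/q_1 = 3/1.
The closest fraction with denominator <= 6 is either p_1/q_1 or the intermediate fraction (k*p_1 + p_0)/(k*q_1 + q_0) with the largest k >= 1 whose denominator stays <= 6; these approach x as k grows, and every other convergent or intermediate fraction in range is farther away.
Largest k: floor((6 - q_0)/q_1) = floor((6 - 1)/1) = 5.
That gives (5*3 + 2)/(5*1 + 1) = 17/6.
Compare the errors: |x - 3/1| = |102*1 - 3*35|/(35*1) = 3/35, and |x - 17/6| = |102*6 - 17*35|/(35*6) = 17/210.
Cross-multiplying, 17*35 = 595 < 630 = 3*210, so 17/210 is smaller: the intermediate fraction 17/6 is closer to x than 3/1.

17/6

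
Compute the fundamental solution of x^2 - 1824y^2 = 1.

(x, y) = (1025, 24)

First expand sqrt(1824) as a continued fraction. With x_i = (sqrt(1824) + m_i)/d_i and (m_0, d_0) = (0, 1): a_0 = floor(sqrt(1824)) = 42, since 42^2 = 1764 <= 1824 < 1849 = 43^2.
Iterate m_{i+1} = d_i*a_i - m_i, d_{i+1} = (1824 - m_{i+1}^2)/d_i, a_{i+1} = floor((a_0 + m_{i+1})/d_{i+1}):
  m_1 = 1*42 - 0 = 42, d_1 = (1824 - 42^2)/1 = 60/1 = 60, a_1 = floor((42 + 42)/60) = 1.
  m_2 = 60*1 - 42 = 18, d_2 = (1824 - 18^2)/60 = 1500/60 = 25, a_2 = floor((42 + 18)/25) = 2.
  m_3 = 25*2 - 18 = 32, d_3 = (1824 - 32^2)/25 = 800/25 = 32, a_3 = floor((42 + 32)/32) = 2.
  m_4 = 32*2 - 32 = 32, d_4 = (1824 - 32^2)/32 = 800/32 = 25, a_4 = floor((42 + 32)/25) = 2.
  m_5 = 25*2 - 32 = 18, d_5 = (1824 - 18^2)/25 = 1500/25 = 60, a_5 = floor((42 + 18)/60) = 1.
  m_6 = 60*1 - 18 = 42, d_6 = (1824 - 42^2)/60 = 60/60 = 1, a_6 = floor((42 + 42)/1) = 84.
  m_7 = 1*84 - 42 = 42, d_7 = (1824 - 42^2)/1 = 60/1 = 60: (m_7, d_7) = (m_1, d_1) = (42, 60), so from here the quotients repeat a_1, ..., a_6; the period length is 6.
So sqrt(1824) = [42; (1, 2, 2, 2, 1, 84)] with period length k = 6.
k is even, so the fundamental solution of x^2 - 1824y^2 = 1 is (p_{k-1}, q_{k-1}) = (p_5, q_5); compute convergents through index 5.
Convergents (p_i = a_i*p_{i-1} + p_{i-2}, q_i = a_i*q_{i-1} + q_{i-2} with p_{-2}=0, p_{-1}=1, q_{-2}=1, q_{-1}=0):
  i=0: a_0=42, p_0 = 42*1 + 0 = 42, q_0 = 42*0 + 1 = 1.
  i=1: a_1=1, p_1 = 1*42 + 1 = 43, q_1 = 1*1 + 0 = 1.
  i=2: a_2=2, p_2 = 2*43 + 42 = 128, q_2 = 2*1 + 1 = 3.
  i=3: a_3=2, p_3 = 2*128 + 43 = 299, q_3 = 2*3 + 1 = 7.
  i=4: a_4=2, p_4 = 2*299 + 128 = 726, q_4 = 2*7 + 3 = 17.
  i=5: a_5=1, p_5 = 1*726 + 299 = 1025, q_5 = 1*17 + 7 = 24.
Check: 1025^2 - 1824*24^2 = 1050625 - 1050624 = 1, so (x, y) = (1025, 24) solves the equation, and by the theorem it is the least positive solution.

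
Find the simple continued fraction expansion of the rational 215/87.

Run the Euclidean algorithm on 215 and 87; the successive quotients are the partial quotients a_0, a_1, ... (each step inverts the fractional part left over by the previous one):
  215 = 2*87 + 41, so a_0 = 2.
  87 = 2*41 + 5, so a_1 = 2.
  41 = 8*5 + 1, so a_2 = 8.
  5 = 5*1 + 0, so a_3 = 5.
The remainder reaches 0 after 4 divisions, so the expansion has 4 partial quotients, read off in order.

[2; 2, 8, 5]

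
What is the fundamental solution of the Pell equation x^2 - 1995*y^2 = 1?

(x, y) = (134, 3)

First expand sqrt(1995) as a continued fraction. With x_i = (sqrt(1995) + m_i)/d_i and (m_0, d_0) = (0, 1): a_0 = floor(sqrt(1995)) = 44, since 44^2 = 1936 <= 1995 < 2025 = 45^2.
Iterate m_{i+1} = d_i*a_i - m_i, d_{i+1} = (1995 - m_{i+1}^2)/d_i, a_{i+1} = floor((a_0 + m_{i+1})/d_{i+1}):
  m_1 = 1*44 - 0 = 44, d_1 = (1995 - 44^2)/1 = 59/1 = 59, a_1 = floor((44 + 44)/59) = 1.
  m_2 = 59*1 - 44 = 15, d_2 = (1995 - 15^2)/59 = 1770/59 = 30, a_2 = floor((44 + 15)/30) = 1.
  m_3 = 30*1 - 15 = 15, d_3 = (1995 - 15^2)/30 = 1770/30 = 59, a_3 = floor((44 + 15)/59) = 1.
  m_4 = 59*1 - 15 = 44, d_4 = (1995 - 44^2)/59 = 59/59 = 1, a_4 = floor((44 + 44)/1) = 88.
  m_5 = 1*88 - 44 = 44, d_5 = (1995 - 44^2)/1 = 59/1 = 59: (m_5, d_5) = (m_1, d_1) = (44, 59), so from here the quotients repeat a_1, ..., a_4; the period length is 4.
So sqrt(1995) = [44; (1, 1, 1, 88)] with period length k = 4.
k is even, so the fundamental solution of x^2 - 1995y^2 = 1 is (p_{k-1}, q_{k-1}) = (p_3, q_3); compute convergents through index 3.
Convergents (p_i = a_i*p_{i-1} + p_{i-2}, q_i = a_i*q_{i-1} + q_{i-2} with p_{-2}=0, p_{-1}=1, q_{-2}=1, q_{-1}=0):
  i=0: a_0=44, p_0 = 44*1 + 0 = 44, q_0 = 44*0 + 1 = 1.
  i=1: a_1=1, p_1 = 1*44 + 1 = 45, q_1 = 1*1 + 0 = 1.
  i=2: a_2=1, p_2 = 1*45 + 44 = 89, q_2 = 1*1 + 1 = 2.
  i=3: a_3=1, p_3 = 1*89 + 45 = 134, q_3 = 1*2 + 1 = 3.
Check: 134^2 - 1995*3^2 = 17956 - 17955 = 1, so (x, y) = (134, 3) solves the equation, and by the theorem it is the least positive solution.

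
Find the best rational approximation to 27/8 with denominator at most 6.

17/5

Expand x = 27/8 as a continued fraction with the Euclidean algorithm:
  27 = 3*8 + 3, so a_0 = 3.
  8 = 2*3 + 2, so a_1 = 2.
  3 = 1*2 + 1, so a_2 = 1.
  2 = 2*1 + 0, so a_3 = 2.
so x = [3; 2, 1, 2].
Convergents (p_i = a_i*p_{i-1} + p_{i-2}, q_i = a_i*q_{i-1} + q_{i-2} with p_{-2}=0, p_{-1}=1, q_{-2}=1, q_{-1}=0), until the denominator exceeds 6:
  i=0: a_0=3, p_0 = 3*1 + 0 = 3, q_0 = 3*0 + 1 = 1.
  i=1: a_1=2, p_1 = 2*3 + 1 = 7, q_1 = 2*1 + 0 = 2.
  i=2: a_2=1, p_2 = 1*7 + 3 = 10, q_2 = 1*2 + 1 = 3.
  i=3: a_3=2, p_3 = 2*10 + 7 = 27, q_3 = 2*3 + 2 = 8.
q_3 = 8 > 6, so the last convergent with denominator <= 6 is p_2/q_2 = 10/3.
The closest fraction with denominator <= 6 is either p_2/q_2 or the intermediate fraction (k*p_2 + p_1)/(k*q_2 + q_1) with the largest k >= 1 whose denominator stays <= 6; these approach x as k grows, and every other convergent or intermediate fraction in range is farther away.
Largest k: floor((6 - q_1)/q_2) = floor((6 - 2)/3) = 1.
That gives (1*10 + 7)/(1*3 + 2) = 17/5.
Compare the errors: |x - 10/3| = |27*3 - 10*8|/(8*3) = 1/24, and |x - 17/5| = |27*5 - 17*8|/(8*5) = 1/40.
Cross-multiplying, 1*24 = 24 < 40 = 1*40, so 1/40 is smaller: the intermediate fraction 17/5 is closer to x than 10/3.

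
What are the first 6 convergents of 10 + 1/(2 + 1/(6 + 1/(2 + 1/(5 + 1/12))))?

10/1, 21/2, 136/13, 293/28, 1601/153, 19505/1864

Using the convergent recurrence p_i = a_i*p_{i-1} + p_{i-2}, q_i = a_i*q_{i-1} + q_{i-2} with p_{-2}=0, p_{-1}=1, q_{-2}=1, q_{-1}=0:
  i=0: a_0=10, p_0 = 10*1 + 0 = 10, q_0 = 10*0 + 1 = 1.
  i=1: a_1=2, p_1 = 2*10 + 1 = 21, q_1 = 2*1 + 0 = 2.
  i=2: a_2=6, p_2 = 6*21 + 10 = 136, q_2 = 6*2 + 1 = 13.
  i=3: a_3=2, p_3 = 2*136 + 21 = 293, q_3 = 2*13 + 2 = 28.
  i=4: a_4=5, p_4 = 5*293 + 136 = 1601, q_4 = 5*28 + 13 = 153.
  i=5: a_5=12, p_5 = 12*1601 + 293 = 19505, q_5 = 12*153 + 28 = 1864.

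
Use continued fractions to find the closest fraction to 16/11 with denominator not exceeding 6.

3/2

Expand x = 16/11 as a continued fraction with the Euclidean algorithm:
  16 = 1*11 + 5, so a_0 = 1.
  11 = 2*5 + 1, so a_1 = 2.
  5 = 5*1 + 0, so a_2 = 5.
so x = [1; 2, 5].
Convergents (p_i = a_i*p_{i-1} + p_{i-2}, q_i = a_i*q_{i-1} + q_{i-2} with p_{-2}=0, p_{-1}=1, q_{-2}=1, q_{-1}=0), until the denominator exceeds 6:
  i=0: a_0=1, p_0 = 1*1 + 0 = 1, q_0 = 1*0 + 1 = 1.
  i=1: a_1=2, p_1 = 2*1 + 1 = 3, q_1 = 2*1 + 0 = 2.
  i=2: a_2=5, p_2 = 5*3 + 1 = 16, q_2 = 5*2 + 1 = 11.
q_2 = 11 > 6, so the last convergent with denominator <= 6 is p_1/q_1 = 3/2.
The closest fraction with denominator <= 6 is either p_1/q_1 or the intermediate fraction (k*p_1 + p_0)/(k*q_1 + q_0) with the largest k >= 1 whose denominator stays <= 6; these approach x as k grows, and every other convergent or intermediate fraction in range is farther away.
Largest k: floor((6 - q_0)/q_1) = floor((6 - 1)/2) = 2.
That gives (2*3 + 1)/(2*2 + 1) = 7/5.
Compare the errors: |x - 3/2| = |16*2 - 3*11|/(11*2) = 1/22, and |x - 7/5| = |16*5 - 7*11|/(11*5) = 3/55.
Cross-multiplying, 1*55 = 55 < 66 = 3*22, so 1/22 is smaller: the convergent 3/2 is closer to x than 7/5.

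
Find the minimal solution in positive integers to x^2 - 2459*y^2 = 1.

(x, y) = (710650, 14331)

First expand sqrt(2459) as a continued fraction. With x_i = (sqrt(2459) + m_i)/d_i and (m_0, d_0) = (0, 1): a_0 = floor(sqrt(2459)) = 49, since 49^2 = 2401 <= 2459 < 2500 = 50^2.
Iterate m_{i+1} = d_i*a_i - m_i, d_{i+1} = (2459 - m_{i+1}^2)/d_i, a_{i+1} = floor((a_0 + m_{i+1})/d_{i+1}):
  m_1 = 1*49 - 0 = 49, d_1 = (2459 - 49^2)/1 = 58/1 = 58, a_1 = floor((49 + 49)/58) = 1.
  m_2 = 58*1 - 49 = 9, d_2 = (2459 - 9^2)/58 = 2378/58 = 41, a_2 = floor((49 + 9)/41) = 1.
  m_3 = 41*1 - 9 = 32, d_3 = (2459 - 32^2)/41 = 1435/41 = 35, a_3 = floor((49 + 32)/35) = 2.
  m_4 = 35*2 - 32 = 38, d_4 = (2459 - 38^2)/35 = 1015/35 = 29, a_4 = floor((49 + 38)/29) = 3.
  m_5 = 29*3 - 38 = 49, d_5 = (2459 - 49^2)/29 = 58/29 = 2, a_5 = floor((49 + 49)/2) = 49.
  m_6 = 2*49 - 49 = 49, d_6 = (2459 - 49^2)/2 = 58/2 = 29, a_6 = floor((49 + 49)/29) = 3.
  m_7 = 29*3 - 49 = 38, d_7 = (2459 - 38^2)/29 = 1015/29 = 35, a_7 = floor((49 + 38)/35) = 2.
  m_8 = 35*2 - 38 = 32, d_8 = (2459 - 32^2)/35 = 1435/35 = 41, a_8 = floor((49 + 32)/41) = 1.
  m_9 = 41*1 - 32 = 9, d_9 = (2459 - 9^2)/41 = 2378/41 = 58, a_9 = floor((49 + 9)/58) = 1.
  m_10 = 58*1 - 9 = 49, d_10 = (2459 - 49^2)/58 = 58/58 = 1, a_10 = floor((49 + 49)/1) = 98.
  m_11 = 1*98 - 49 = 49, d_11 = (2459 - 49^2)/1 = 58/1 = 58: (m_11, d_11) = (m_1, d_1) = (49, 58), so from here the quotients repeat a_1, ..., a_10; the period length is 10.
So sqrt(2459) = [49; (1, 1, 2, 3, 49, 3, 2, 1, 1, 98)] with period length k = 10.
k is even, so the fundamental solution of x^2 - 2459y^2 = 1 is (p_{k-1}, q_{k-1}) = (p_9, q_9); compute convergents through index 9.
Convergents (p_i = a_i*p_{i-1} + p_{i-2}, q_i = a_i*q_{i-1} + q_{i-2} with p_{-2}=0, p_{-1}=1, q_{-2}=1, q_{-1}=0):
  i=0: a_0=49, p_0 = 49*1 + 0 = 49, q_0 = 49*0 + 1 = 1.
  i=1: a_1=1, p_1 = 1*49 + 1 = 50, q_1 = 1*1 + 0 = 1.
  i=2: a_2=1, p_2 = 1*50 + 49 = 99, q_2 = 1*1 + 1 = 2.
  i=3: a_3=2, p_3 = 2*99 + 50 = 248, q_3 = 2*2 + 1 = 5.
  i=4: a_4=3, p_4 = 3*248 + 99 = 843, q_4 = 3*5 + 2 = 17.
  i=5: a_5=49, p_5 = 49*843 + 248 = 41555, q_5 = 49*17 + 5 = 838.
  i=6: a_6=3, p_6 = 3*41555 + 843 = 125508, q_6 = 3*838 + 17 = 2531.
  i=7: a_7=2, p_7 = 2*125508 + 41555 = 292571, q_7 = 2*2531 + 838 = 5900.
  i=8: a_8=1, p_8 = 1*292571 + 125508 = 418079, q_8 = 1*5900 + 2531 = 8431.
  i=9: a_9=1, p_9 = 1*418079 + 292571 = 710650, q_9 = 1*8431 + 5900 = 14331.
Check: 710650^2 - 2459*14331^2 = 505023422500 - 505023422499 = 1, so (x, y) = (710650, 14331) solves the equation, and by the theorem it is the least positive solution.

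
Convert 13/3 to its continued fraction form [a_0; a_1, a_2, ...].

[4; 3]

Run the Euclidean algorithm on 13 and 3; the successive quotients are the partial quotients a_0, a_1, ... (each step inverts the fractional part left over by the previous one):
  13 = 4*3 + 1, so a_0 = 4.
  3 = 3*1 + 0, so a_1 = 3.
The remainder reaches 0 after 2 divisions, so the expansion has 2 partial quotients, read off in order.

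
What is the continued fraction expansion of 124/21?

Run the Euclidean algorithm on 124 and 21; the successive quotients are the partial quotients a_0, a_1, ... (each step inverts the fractional part left over by the previous one):
  124 = 5*21 + 19, so a_0 = 5.
  21 = 1*19 + 2, so a_1 = 1.
  19 = 9*2 + 1, so a_2 = 9.
  2 = 2*1 + 0, so a_3 = 2.
The remainder reaches 0 after 4 divisions, so the expansion has 4 partial quotients, read off in order.

[5; 1, 9, 2]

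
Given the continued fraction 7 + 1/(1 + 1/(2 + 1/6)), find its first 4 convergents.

7/1, 8/1, 23/3, 146/19

Using the convergent recurrence p_i = a_i*p_{i-1} + p_{i-2}, q_i = a_i*q_{i-1} + q_{i-2} with p_{-2}=0, p_{-1}=1, q_{-2}=1, q_{-1}=0:
  i=0: a_0=7, p_0 = 7*1 + 0 = 7, q_0 = 7*0 + 1 = 1.
  i=1: a_1=1, p_1 = 1*7 + 1 = 8, q_1 = 1*1 + 0 = 1.
  i=2: a_2=2, p_2 = 2*8 + 7 = 23, q_2 = 2*1 + 1 = 3.
  i=3: a_3=6, p_3 = 6*23 + 8 = 146, q_3 = 6*3 + 1 = 19.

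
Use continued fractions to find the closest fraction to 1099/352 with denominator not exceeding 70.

Expand x = 1099/352 as a continued fraction with the Euclidean algorithm:
  1099 = 3*352 + 43, so a_0 = 3.
  352 = 8*43 + 8, so a_1 = 8.
  43 = 5*8 + 3, so a_2 = 5.
  8 = 2*3 + 2, so a_3 = 2.
  3 = 1*2 + 1, so a_4 = 1.
  2 = 2*1 + 0, so a_5 = 2.
so x = [3; 8, 5, 2, 1, 2].
Convergents (p_i = a_i*p_{i-1} + p_{i-2}, q_i = a_i*q_{i-1} + q_{i-2} with p_{-2}=0, p_{-1}=1, q_{-2}=1, q_{-1}=0), until the denominator exceeds 70:
  i=0: a_0=3, p_0 = 3*1 + 0 = 3, q_0 = 3*0 + 1 = 1.
  i=1: a_1=8, p_1 = 8*3 + 1 = 25, q_1 = 8*1 + 0 = 8.
  i=2: a_2=5, p_2 = 5*25 + 3 = 128, q_2 = 5*8 + 1 = 41.
  i=3: a_3=2, p_3 = 2*128 + 25 = 281, q_3 = 2*41 + 8 = 90.
q_3 = 90 > 70, so the last convergent with denominator <= 70 is p_2/q_2 = 128/41.
The closest fraction with denominator <= 70 is either p_2/q_2 or the intermediate fraction (k*p_2 + p_1)/(k*q_2 + q_1) with the largest k >= 1 whose denominator stays <= 70; these approach x as k grows, and every other convergent or intermediate fraction in range is farther away.
Largest k: floor((70 - q_1)/q_2) = floor((70 - 8)/41) = 1.
That gives (1*128 + 25)/(1*41 + 8) = 153/49.
Compare the errors: |x - 128/41| = |1099*41 - 128*352|/(352*41) = 3/14432, and |x - 153/49| = |1099*49 - 153*352|/(352*49) = 5/17248.
Cross-multiplying, 3*17248 = 51744 < 72160 = 5*14432, so 3/14432 is smaller: the convergent 128/41 is closer to x than 153/49.

128/41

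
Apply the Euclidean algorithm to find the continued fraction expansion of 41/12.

[3; 2, 2, 2]

Run the Euclidean algorithm on 41 and 12; the successive quotients are the partial quotients a_0, a_1, ... (each step inverts the fractional part left over by the previous one):
  41 = 3*12 + 5, so a_0 = 3.
  12 = 2*5 + 2, so a_1 = 2.
  5 = 2*2 + 1, so a_2 = 2.
  2 = 2*1 + 0, so a_3 = 2.
The remainder reaches 0 after 4 divisions, so the expansion has 4 partial quotients, read off in order.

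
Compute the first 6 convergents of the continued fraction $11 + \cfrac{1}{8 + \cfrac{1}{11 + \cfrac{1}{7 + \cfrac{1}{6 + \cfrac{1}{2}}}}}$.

11/1, 89/8, 990/89, 7019/631, 43104/3875, 93227/8381

Using the convergent recurrence p_i = a_i*p_{i-1} + p_{i-2}, q_i = a_i*q_{i-1} + q_{i-2} with p_{-2}=0, p_{-1}=1, q_{-2}=1, q_{-1}=0:
  i=0: a_0=11, p_0 = 11*1 + 0 = 11, q_0 = 11*0 + 1 = 1.
  i=1: a_1=8, p_1 = 8*11 + 1 = 89, q_1 = 8*1 + 0 = 8.
  i=2: a_2=11, p_2 = 11*89 + 11 = 990, q_2 = 11*8 + 1 = 89.
  i=3: a_3=7, p_3 = 7*990 + 89 = 7019, q_3 = 7*89 + 8 = 631.
  i=4: a_4=6, p_4 = 6*7019 + 990 = 43104, q_4 = 6*631 + 89 = 3875.
  i=5: a_5=2, p_5 = 2*43104 + 7019 = 93227, q_5 = 2*3875 + 631 = 8381.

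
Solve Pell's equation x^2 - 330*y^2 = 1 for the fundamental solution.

First expand sqrt(330) as a continued fraction. With x_i = (sqrt(330) + m_i)/d_i and (m_0, d_0) = (0, 1): a_0 = floor(sqrt(330)) = 18, since 18^2 = 324 <= 330 < 361 = 19^2.
Iterate m_{i+1} = d_i*a_i - m_i, d_{i+1} = (330 - m_{i+1}^2)/d_i, a_{i+1} = floor((a_0 + m_{i+1})/d_{i+1}):
  m_1 = 1*18 - 0 = 18, d_1 = (330 - 18^2)/1 = 6/1 = 6, a_1 = floor((18 + 18)/6) = 6.
  m_2 = 6*6 - 18 = 18, d_2 = (330 - 18^2)/6 = 6/6 = 1, a_2 = floor((18 + 18)/1) = 36.
  m_3 = 1*36 - 18 = 18, d_3 = (330 - 18^2)/1 = 6/1 = 6: (m_3, d_3) = (m_1, d_1) = (18, 6), so from here the quotients repeat a_1, a_2; the period length is 2.
So sqrt(330) = [18; (6, 36)] with period length k = 2.
k is even, so the fundamental solution of x^2 - 330y^2 = 1 is (p_{k-1}, q_{k-1}) = (p_1, q_1); compute convergents through index 1.
Convergents (p_i = a_i*p_{i-1} + p_{i-2}, q_i = a_i*q_{i-1} + q_{i-2} with p_{-2}=0, p_{-1}=1, q_{-2}=1, q_{-1}=0):
  i=0: a_0=18, p_0 = 18*1 + 0 = 18, q_0 = 18*0 + 1 = 1.
  i=1: a_1=6, p_1 = 6*18 + 1 = 109, q_1 = 6*1 + 0 = 6.
Check: 109^2 - 330*6^2 = 11881 - 11880 = 1, so (x, y) = (109, 6) solves the equation, and by the theorem it is the least positive solution.

(x, y) = (109, 6)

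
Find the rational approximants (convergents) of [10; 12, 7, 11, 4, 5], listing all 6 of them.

Using the convergent recurrence p_i = a_i*p_{i-1} + p_{i-2}, q_i = a_i*q_{i-1} + q_{i-2} with p_{-2}=0, p_{-1}=1, q_{-2}=1, q_{-1}=0:
  i=0: a_0=10, p_0 = 10*1 + 0 = 10, q_0 = 10*0 + 1 = 1.
  i=1: a_1=12, p_1 = 12*10 + 1 = 121, q_1 = 12*1 + 0 = 12.
  i=2: a_2=7, p_2 = 7*121 + 10 = 857, q_2 = 7*12 + 1 = 85.
  i=3: a_3=11, p_3 = 11*857 + 121 = 9548, q_3 = 11*85 + 12 = 947.
  i=4: a_4=4, p_4 = 4*9548 + 857 = 39049, q_4 = 4*947 + 85 = 3873.
  i=5: a_5=5, p_5 = 5*39049 + 9548 = 204793, q_5 = 5*3873 + 947 = 20312.

10/1, 121/12, 857/85, 9548/947, 39049/3873, 204793/20312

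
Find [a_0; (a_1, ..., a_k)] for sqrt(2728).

Write x_i = (sqrt(2728) + m_i)/d_i with (m_0, d_0) = (0, 1). a_0 = floor(sqrt(2728)) = 52, since 52^2 = 2704 <= 2728 < 2809 = 53^2.
Iterate m_{i+1} = d_i*a_i - m_i, d_{i+1} = (2728 - m_{i+1}^2)/d_i, a_{i+1} = floor((a_0 + m_{i+1})/d_{i+1}):
  m_1 = 1*52 - 0 = 52, d_1 = (2728 - 52^2)/1 = 24/1 = 24, a_1 = floor((52 + 52)/24) = 4.
  m_2 = 24*4 - 52 = 44, d_2 = (2728 - 44^2)/24 = 792/24 = 33, a_2 = floor((52 + 44)/33) = 2.
  m_3 = 33*2 - 44 = 22, d_3 = (2728 - 22^2)/33 = 2244/33 = 68, a_3 = floor((52 + 22)/68) = 1.
  m_4 = 68*1 - 22 = 46, d_4 = (2728 - 46^2)/68 = 612/68 = 9, a_4 = floor((52 + 46)/9) = 10.
  m_5 = 9*10 - 46 = 44, d_5 = (2728 - 44^2)/9 = 792/9 = 88, a_5 = floor((52 + 44)/88) = 1.
  m_6 = 88*1 - 44 = 44, d_6 = (2728 - 44^2)/88 = 792/88 = 9, a_6 = floor((52 + 44)/9) = 10.
  m_7 = 9*10 - 44 = 46, d_7 = (2728 - 46^2)/9 = 612/9 = 68, a_7 = floor((52 + 46)/68) = 1.
  m_8 = 68*1 - 46 = 22, d_8 = (2728 - 22^2)/68 = 2244/68 = 33, a_8 = floor((52 + 22)/33) = 2.
  m_9 = 33*2 - 22 = 44, d_9 = (2728 - 44^2)/33 = 792/33 = 24, a_9 = floor((52 + 44)/24) = 4.
  m_10 = 24*4 - 44 = 52, d_10 = (2728 - 52^2)/24 = 24/24 = 1, a_10 = floor((52 + 52)/1) = 104.
  m_11 = 1*104 - 52 = 52, d_11 = (2728 - 52^2)/1 = 24/1 = 24: (m_11, d_11) = (m_1, d_1) = (52, 24), so from here the quotients repeat a_1, ..., a_10; the period length is 10.
Hence the expansion of sqrt(2728) is a_0 = 52 followed by the repeating block 4, 2, 1, 10, 1, 10, 1, 2, 4, 104 (period 10).

[52; (4, 2, 1, 10, 1, 10, 1, 2, 4, 104)]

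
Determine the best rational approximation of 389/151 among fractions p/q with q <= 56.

Expand x = 389/151 as a continued fraction with the Euclidean algorithm:
  389 = 2*151 + 87, so a_0 = 2.
  151 = 1*87 + 64, so a_1 = 1.
  87 = 1*64 + 23, so a_2 = 1.
  64 = 2*23 + 18, so a_3 = 2.
  23 = 1*18 + 5, so a_4 = 1.
  18 = 3*5 + 3, so a_5 = 3.
  5 = 1*3 + 2, so a_6 = 1.
  3 = 1*2 + 1, so a_7 = 1.
  2 = 2*1 + 0, so a_8 = 2.
so x = [2; 1, 1, 2, 1, 3, 1, 1, 2].
Convergents (p_i = a_i*p_{i-1} + p_{i-2}, q_i = a_i*q_{i-1} + q_{i-2} with p_{-2}=0, p_{-1}=1, q_{-2}=1, q_{-1}=0), until the denominator exceeds 56:
  i=0: a_0=2, p_0 = 2*1 + 0 = 2, q_0 = 2*0 + 1 = 1.
  i=1: a_1=1, p_1 = 1*2 + 1 = 3, q_1 = 1*1 + 0 = 1.
  i=2: a_2=1, p_2 = 1*3 + 2 = 5, q_2 = 1*1 + 1 = 2.
  i=3: a_3=2, p_3 = 2*5 + 3 = 13, q_3 = 2*2 + 1 = 5.
  i=4: a_4=1, p_4 = 1*13 + 5 = 18, q_4 = 1*5 + 2 = 7.
  i=5: a_5=3, p_5 = 3*18 + 13 = 67, q_5 = 3*7 + 5 = 26.
  i=6: a_6=1, p_6 = 1*67 + 18 = 85, q_6 = 1*26 + 7 = 33.
  i=7: a_7=1, p_7 = 1*85 + 67 = 152, q_7 = 1*33 + 26 = 59.
q_7 = 59 > 56, so the last convergent with denominator <= 56 is p_6/q_6 = 85/33.
The closest fraction with denominator <= 56 is either p_6/q_6 or the intermediate fraction (k*p_6 + p_5)/(k*q_6 + q_5) with the largest k >= 1 whose denominator stays <= 56; these approach x as k grows, and every other convergent or intermediate fraction in range is farther away.
Largest k: floor((56 - q_5)/q_6) = floor((56 - 26)/33) = 0.
Since k = 0, no intermediate fraction beyond p_6/q_6 has denominator <= 56, so the convergent 85/33 is the closest (its error is |389*33 - 85*151|/(151*33) = 2/4983).

85/33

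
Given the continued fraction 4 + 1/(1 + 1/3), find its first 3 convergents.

4/1, 5/1, 19/4

Using the convergent recurrence p_i = a_i*p_{i-1} + p_{i-2}, q_i = a_i*q_{i-1} + q_{i-2} with p_{-2}=0, p_{-1}=1, q_{-2}=1, q_{-1}=0:
  i=0: a_0=4, p_0 = 4*1 + 0 = 4, q_0 = 4*0 + 1 = 1.
  i=1: a_1=1, p_1 = 1*4 + 1 = 5, q_1 = 1*1 + 0 = 1.
  i=2: a_2=3, p_2 = 3*5 + 4 = 19, q_2 = 3*1 + 1 = 4.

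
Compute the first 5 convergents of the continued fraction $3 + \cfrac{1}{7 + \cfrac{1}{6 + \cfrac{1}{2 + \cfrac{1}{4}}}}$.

3/1, 22/7, 135/43, 292/93, 1303/415

Using the convergent recurrence p_i = a_i*p_{i-1} + p_{i-2}, q_i = a_i*q_{i-1} + q_{i-2} with p_{-2}=0, p_{-1}=1, q_{-2}=1, q_{-1}=0:
  i=0: a_0=3, p_0 = 3*1 + 0 = 3, q_0 = 3*0 + 1 = 1.
  i=1: a_1=7, p_1 = 7*3 + 1 = 22, q_1 = 7*1 + 0 = 7.
  i=2: a_2=6, p_2 = 6*22 + 3 = 135, q_2 = 6*7 + 1 = 43.
  i=3: a_3=2, p_3 = 2*135 + 22 = 292, q_3 = 2*43 + 7 = 93.
  i=4: a_4=4, p_4 = 4*292 + 135 = 1303, q_4 = 4*93 + 43 = 415.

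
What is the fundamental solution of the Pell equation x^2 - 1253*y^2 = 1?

First expand sqrt(1253) as a continued fraction. With x_i = (sqrt(1253) + m_i)/d_i and (m_0, d_0) = (0, 1): a_0 = floor(sqrt(1253)) = 35, since 35^2 = 1225 <= 1253 < 1296 = 36^2.
Iterate m_{i+1} = d_i*a_i - m_i, d_{i+1} = (1253 - m_{i+1}^2)/d_i, a_{i+1} = floor((a_0 + m_{i+1})/d_{i+1}):
  m_1 = 1*35 - 0 = 35, d_1 = (1253 - 35^2)/1 = 28/1 = 28, a_1 = floor((35 + 35)/28) = 2.
  m_2 = 28*2 - 35 = 21, d_2 = (1253 - 21^2)/28 = 812/28 = 29, a_2 = floor((35 + 21)/29) = 1.
  m_3 = 29*1 - 21 = 8, d_3 = (1253 - 8^2)/29 = 1189/29 = 41, a_3 = floor((35 + 8)/41) = 1.
  m_4 = 41*1 - 8 = 33, d_4 = (1253 - 33^2)/41 = 164/41 = 4, a_4 = floor((35 + 33)/4) = 17.
  m_5 = 4*17 - 33 = 35, d_5 = (1253 - 35^2)/4 = 28/4 = 7, a_5 = floor((35 + 35)/7) = 10.
  m_6 = 7*10 - 35 = 35, d_6 = (1253 - 35^2)/7 = 28/7 = 4, a_6 = floor((35 + 35)/4) = 17.
  m_7 = 4*17 - 35 = 33, d_7 = (1253 - 33^2)/4 = 164/4 = 41, a_7 = floor((35 + 33)/41) = 1.
  m_8 = 41*1 - 33 = 8, d_8 = (1253 - 8^2)/41 = 1189/41 = 29, a_8 = floor((35 + 8)/29) = 1.
  m_9 = 29*1 - 8 = 21, d_9 = (1253 - 21^2)/29 = 812/29 = 28, a_9 = floor((35 + 21)/28) = 2.
  m_10 = 28*2 - 21 = 35, d_10 = (1253 - 35^2)/28 = 28/28 = 1, a_10 = floor((35 + 35)/1) = 70.
  m_11 = 1*70 - 35 = 35, d_11 = (1253 - 35^2)/1 = 28/1 = 28: (m_11, d_11) = (m_1, d_1) = (35, 28), so from here the quotients repeat a_1, ..., a_10; the period length is 10.
So sqrt(1253) = [35; (2, 1, 1, 17, 10, 17, 1, 1, 2, 70)] with period length k = 10.
k is even, so the fundamental solution of x^2 - 1253y^2 = 1 is (p_{k-1}, q_{k-1}) = (p_9, q_9); compute convergents through index 9.
Convergents (p_i = a_i*p_{i-1} + p_{i-2}, q_i = a_i*q_{i-1} + q_{i-2} with p_{-2}=0, p_{-1}=1, q_{-2}=1, q_{-1}=0):
  i=0: a_0=35, p_0 = 35*1 + 0 = 35, q_0 = 35*0 + 1 = 1.
  i=1: a_1=2, p_1 = 2*35 + 1 = 71, q_1 = 2*1 + 0 = 2.
  i=2: a_2=1, p_2 = 1*71 + 35 = 106, q_2 = 1*2 + 1 = 3.
  i=3: a_3=1, p_3 = 1*106 + 71 = 177, q_3 = 1*3 + 2 = 5.
  i=4: a_4=17, p_4 = 17*177 + 106 = 3115, q_4 = 17*5 + 3 = 88.
  i=5: a_5=10, p_5 = 10*3115 + 177 = 31327, q_5 = 10*88 + 5 = 885.
  i=6: a_6=17, p_6 = 17*31327 + 3115 = 535674, q_6 = 17*885 + 88 = 15133.
  i=7: a_7=1, p_7 = 1*535674 + 31327 = 567001, q_7 = 1*15133 + 885 = 16018.
  i=8: a_8=1, p_8 = 1*567001 + 535674 = 1102675, q_8 = 1*16018 + 15133 = 31151.
  i=9: a_9=2, p_9 = 2*1102675 + 567001 = 2772351, q_9 = 2*31151 + 16018 = 78320.
Check: 2772351^2 - 1253*78320^2 = 7685930067201 - 7685930067200 = 1, so (x, y) = (2772351, 78320) solves the equation, and by the theorem it is the least positive solution.

(x, y) = (2772351, 78320)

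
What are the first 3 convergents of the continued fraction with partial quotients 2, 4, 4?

Using the convergent recurrence p_i = a_i*p_{i-1} + p_{i-2}, q_i = a_i*q_{i-1} + q_{i-2} with p_{-2}=0, p_{-1}=1, q_{-2}=1, q_{-1}=0:
  i=0: a_0=2, p_0 = 2*1 + 0 = 2, q_0 = 2*0 + 1 = 1.
  i=1: a_1=4, p_1 = 4*2 + 1 = 9, q_1 = 4*1 + 0 = 4.
  i=2: a_2=4, p_2 = 4*9 + 2 = 38, q_2 = 4*4 + 1 = 17.

2/1, 9/4, 38/17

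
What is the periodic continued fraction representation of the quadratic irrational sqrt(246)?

Write x_i = (sqrt(246) + m_i)/d_i with (m_0, d_0) = (0, 1). a_0 = floor(sqrt(246)) = 15, since 15^2 = 225 <= 246 < 256 = 16^2.
Iterate m_{i+1} = d_i*a_i - m_i, d_{i+1} = (246 - m_{i+1}^2)/d_i, a_{i+1} = floor((a_0 + m_{i+1})/d_{i+1}):
  m_1 = 1*15 - 0 = 15, d_1 = (246 - 15^2)/1 = 21/1 = 21, a_1 = floor((15 + 15)/21) = 1.
  m_2 = 21*1 - 15 = 6, d_2 = (246 - 6^2)/21 = 210/21 = 10, a_2 = floor((15 + 6)/10) = 2.
  m_3 = 10*2 - 6 = 14, d_3 = (246 - 14^2)/10 = 50/10 = 5, a_3 = floor((15 + 14)/5) = 5.
  m_4 = 5*5 - 14 = 11, d_4 = (246 - 11^2)/5 = 125/5 = 25, a_4 = floor((15 + 11)/25) = 1.
  m_5 = 25*1 - 11 = 14, d_5 = (246 - 14^2)/25 = 50/25 = 2, a_5 = floor((15 + 14)/2) = 14.
  m_6 = 2*14 - 14 = 14, d_6 = (246 - 14^2)/2 = 50/2 = 25, a_6 = floor((15 + 14)/25) = 1.
  m_7 = 25*1 - 14 = 11, d_7 = (246 - 11^2)/25 = 125/25 = 5, a_7 = floor((15 + 11)/5) = 5.
  m_8 = 5*5 - 11 = 14, d_8 = (246 - 14^2)/5 = 50/5 = 10, a_8 = floor((15 + 14)/10) = 2.
  m_9 = 10*2 - 14 = 6, d_9 = (246 - 6^2)/10 = 210/10 = 21, a_9 = floor((15 + 6)/21) = 1.
  m_10 = 21*1 - 6 = 15, d_10 = (246 - 15^2)/21 = 21/21 = 1, a_10 = floor((15 + 15)/1) = 30.
  m_11 = 1*30 - 15 = 15, d_11 = (246 - 15^2)/1 = 21/1 = 21: (m_11, d_11) = (m_1, d_1) = (15, 21), so from here the quotients repeat a_1, ..., a_10; the period length is 10.
Hence the expansion of sqrt(246) is a_0 = 15 followed by the repeating block 1, 2, 5, 1, 14, 1, 5, 2, 1, 30 (period 10).

[15; (1, 2, 5, 1, 14, 1, 5, 2, 1, 30)]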